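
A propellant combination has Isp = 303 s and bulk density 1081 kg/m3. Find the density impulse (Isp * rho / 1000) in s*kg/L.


rho*Isp = 303 * 1081 / 1000 = 328 s*kg/L

328 s*kg/L


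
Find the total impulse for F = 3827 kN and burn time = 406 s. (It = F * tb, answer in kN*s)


It = 3827 * 406 = 1553762 kN*s

1553762 kN*s


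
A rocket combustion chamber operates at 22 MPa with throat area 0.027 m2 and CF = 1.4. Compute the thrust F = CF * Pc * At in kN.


F = 1.4 * 22e6 * 0.027 = 831600.0 N = 831.6 kN

831.6 kN


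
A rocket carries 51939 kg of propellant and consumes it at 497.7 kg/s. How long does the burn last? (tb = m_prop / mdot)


tb = 51939 / 497.7 = 104.4 s

104.4 s


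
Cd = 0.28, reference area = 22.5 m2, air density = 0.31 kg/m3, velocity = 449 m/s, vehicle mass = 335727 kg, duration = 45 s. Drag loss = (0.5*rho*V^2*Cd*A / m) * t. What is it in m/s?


D = 0.5 * 0.31 * 449^2 * 0.28 * 22.5 = 196863.38 N
a = 196863.38 / 335727 = 0.5864 m/s2
dV = 0.5864 * 45 = 26.4 m/s

26.4 m/s


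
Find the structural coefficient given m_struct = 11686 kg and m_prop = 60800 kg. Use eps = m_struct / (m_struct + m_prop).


eps = 11686 / (11686 + 60800) = 0.1612

0.1612


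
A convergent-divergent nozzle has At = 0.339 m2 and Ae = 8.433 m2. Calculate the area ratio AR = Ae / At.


AR = 8.433 / 0.339 = 24.9

24.9


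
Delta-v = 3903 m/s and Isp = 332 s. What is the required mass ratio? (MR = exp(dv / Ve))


Ve = 332 * 9.81 = 3256.92 m/s
MR = exp(3903 / 3256.92) = 3.315

3.315


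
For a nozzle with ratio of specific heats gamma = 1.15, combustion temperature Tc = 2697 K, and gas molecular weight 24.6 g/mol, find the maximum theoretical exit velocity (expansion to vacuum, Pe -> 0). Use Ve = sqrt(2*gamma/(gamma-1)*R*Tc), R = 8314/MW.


R = 8314 / 24.6 = 337.97 J/(kg.K)
Ve = sqrt(2 * 1.15 / (1.15 - 1) * 337.97 * 2697) = 3738 m/s

3738 m/s


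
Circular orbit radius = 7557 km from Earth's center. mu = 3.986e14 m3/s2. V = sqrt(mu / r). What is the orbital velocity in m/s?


V = sqrt(3.986e14 / 7557000) = 7263 m/s

7263 m/s


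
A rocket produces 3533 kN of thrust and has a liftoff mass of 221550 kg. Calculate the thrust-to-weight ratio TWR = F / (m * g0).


TWR = 3533000 / (221550 * 9.81) = 1.63

1.63


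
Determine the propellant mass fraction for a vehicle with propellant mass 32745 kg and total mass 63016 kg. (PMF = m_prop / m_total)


PMF = 32745 / 63016 = 0.52

0.52


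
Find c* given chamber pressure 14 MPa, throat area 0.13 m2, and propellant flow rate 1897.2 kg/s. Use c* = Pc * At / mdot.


c* = 14e6 * 0.13 / 1897.2 = 959 m/s

959 m/s


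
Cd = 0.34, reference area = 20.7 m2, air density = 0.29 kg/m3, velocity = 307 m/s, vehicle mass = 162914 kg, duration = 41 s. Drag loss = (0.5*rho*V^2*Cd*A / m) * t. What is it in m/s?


D = 0.5 * 0.29 * 307^2 * 0.34 * 20.7 = 96182.05 N
a = 96182.05 / 162914 = 0.5904 m/s2
dV = 0.5904 * 41 = 24.2 m/s

24.2 m/s


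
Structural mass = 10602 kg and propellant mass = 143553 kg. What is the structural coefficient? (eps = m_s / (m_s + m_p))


eps = 10602 / (10602 + 143553) = 0.0688

0.0688


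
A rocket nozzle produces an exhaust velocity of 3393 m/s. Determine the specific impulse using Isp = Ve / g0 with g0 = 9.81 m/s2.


Isp = Ve / g0 = 3393 / 9.81 = 345.9 s

345.9 s


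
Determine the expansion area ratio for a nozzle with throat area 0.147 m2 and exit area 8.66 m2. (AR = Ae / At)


AR = 8.66 / 0.147 = 58.9

58.9


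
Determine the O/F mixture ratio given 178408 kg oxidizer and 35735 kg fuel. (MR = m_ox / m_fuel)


MR = 178408 / 35735 = 4.99

4.99


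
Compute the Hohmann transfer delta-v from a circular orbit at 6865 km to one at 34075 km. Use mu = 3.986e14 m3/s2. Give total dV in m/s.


V1 = sqrt(mu/r1) = 7619.88 m/s
dV1 = V1*(sqrt(2*r2/(r1+r2)) - 1) = 2211.34 m/s
V2 = sqrt(mu/r2) = 3420.19 m/s
dV2 = V2*(1 - sqrt(2*r1/(r1+r2))) = 1439.52 m/s
Total dV = 3651 m/s

3651 m/s


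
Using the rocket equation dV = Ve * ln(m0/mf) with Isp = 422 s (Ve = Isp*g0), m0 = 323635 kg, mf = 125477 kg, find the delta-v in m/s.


Ve = 422 * 9.81 = 4139.82 m/s
dV = 4139.82 * ln(323635/125477) = 3922 m/s

3922 m/s


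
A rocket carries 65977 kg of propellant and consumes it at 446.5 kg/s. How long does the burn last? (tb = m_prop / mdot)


tb = 65977 / 446.5 = 147.8 s

147.8 s


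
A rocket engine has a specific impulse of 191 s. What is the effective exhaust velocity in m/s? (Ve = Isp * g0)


Ve = Isp * g0 = 191 * 9.81 = 1873.7 m/s

1873.7 m/s


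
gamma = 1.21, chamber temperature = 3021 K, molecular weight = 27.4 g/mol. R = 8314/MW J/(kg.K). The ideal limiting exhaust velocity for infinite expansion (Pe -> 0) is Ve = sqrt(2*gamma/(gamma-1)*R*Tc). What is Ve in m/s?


R = 8314 / 27.4 = 303.43 J/(kg.K)
Ve = sqrt(2 * 1.21 / (1.21 - 1) * 303.43 * 3021) = 3250 m/s

3250 m/s


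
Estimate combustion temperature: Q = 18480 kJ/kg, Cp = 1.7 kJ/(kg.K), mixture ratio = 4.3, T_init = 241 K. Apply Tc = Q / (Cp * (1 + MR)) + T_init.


Tc = 18480 / (1.7 * (1 + 4.3)) + 241 = 2292 K

2292 K


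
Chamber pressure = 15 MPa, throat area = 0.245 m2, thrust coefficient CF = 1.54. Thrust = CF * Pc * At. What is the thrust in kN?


F = 1.54 * 15e6 * 0.245 = 5.6595e+06 N = 5659.5 kN

5659.5 kN


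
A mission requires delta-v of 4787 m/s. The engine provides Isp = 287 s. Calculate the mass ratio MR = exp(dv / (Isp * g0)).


Ve = 287 * 9.81 = 2815.47 m/s
MR = exp(4787 / 2815.47) = 5.475

5.475


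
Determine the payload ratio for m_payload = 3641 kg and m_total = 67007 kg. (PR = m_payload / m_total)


PR = 3641 / 67007 = 0.0543

0.0543


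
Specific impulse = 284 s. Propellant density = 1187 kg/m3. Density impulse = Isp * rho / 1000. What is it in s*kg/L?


rho*Isp = 284 * 1187 / 1000 = 337 s*kg/L

337 s*kg/L


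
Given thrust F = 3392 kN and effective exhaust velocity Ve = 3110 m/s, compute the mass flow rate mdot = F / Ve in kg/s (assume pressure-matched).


mdot = F / Ve = 3392000 / 3110 = 1090.7 kg/s

1090.7 kg/s


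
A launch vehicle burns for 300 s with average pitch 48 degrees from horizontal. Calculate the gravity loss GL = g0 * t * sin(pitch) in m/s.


GL = 9.81 * 300 * sin(48 deg) = 2187 m/s

2187 m/s


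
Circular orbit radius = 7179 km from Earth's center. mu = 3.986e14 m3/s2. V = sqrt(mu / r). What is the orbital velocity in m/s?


V = sqrt(3.986e14 / 7179000) = 7451 m/s

7451 m/s


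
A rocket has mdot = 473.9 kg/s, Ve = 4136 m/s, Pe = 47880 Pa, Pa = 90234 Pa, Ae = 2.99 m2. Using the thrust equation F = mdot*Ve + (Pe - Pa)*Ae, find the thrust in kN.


F = 473.9 * 4136 + (47880 - 90234) * 2.99 = 1.8334e+06 N = 1833.4 kN

1833.4 kN


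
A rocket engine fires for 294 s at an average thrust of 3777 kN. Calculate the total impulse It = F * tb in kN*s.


It = 3777 * 294 = 1110438 kN*s

1110438 kN*s


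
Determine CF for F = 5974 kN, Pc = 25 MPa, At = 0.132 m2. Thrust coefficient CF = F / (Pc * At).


CF = 5974000 / (25e6 * 0.132) = 1.81

1.81


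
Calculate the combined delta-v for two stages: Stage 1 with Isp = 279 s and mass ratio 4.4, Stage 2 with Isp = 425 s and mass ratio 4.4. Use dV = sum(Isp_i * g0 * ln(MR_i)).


dV1 = 279 * 9.81 * ln(4.4) = 4055.1 m/s
dV2 = 425 * 9.81 * ln(4.4) = 6177.2 m/s
Total dV = 4055.1 + 6177.2 = 10232.3 m/s ~ 10232 m/s

10232 m/s


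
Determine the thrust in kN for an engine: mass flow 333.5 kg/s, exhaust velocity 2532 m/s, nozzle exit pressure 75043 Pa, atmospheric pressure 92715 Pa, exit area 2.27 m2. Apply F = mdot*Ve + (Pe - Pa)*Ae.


F = 333.5 * 2532 + (75043 - 92715) * 2.27 = 804307.0 N = 804.3 kN

804.3 kN


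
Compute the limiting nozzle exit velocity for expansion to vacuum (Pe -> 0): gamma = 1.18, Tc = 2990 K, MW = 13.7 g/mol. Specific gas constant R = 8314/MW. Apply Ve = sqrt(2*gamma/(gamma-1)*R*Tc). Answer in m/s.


R = 8314 / 13.7 = 606.86 J/(kg.K)
Ve = sqrt(2 * 1.18 / (1.18 - 1) * 606.86 * 2990) = 4878 m/s

4878 m/s


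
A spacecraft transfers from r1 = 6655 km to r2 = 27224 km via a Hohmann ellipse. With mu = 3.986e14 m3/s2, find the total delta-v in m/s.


V1 = sqrt(mu/r1) = 7739.17 m/s
dV1 = V1*(sqrt(2*r2/(r1+r2)) - 1) = 2071.98 m/s
V2 = sqrt(mu/r2) = 3826.42 m/s
dV2 = V2*(1 - sqrt(2*r1/(r1+r2))) = 1428.05 m/s
Total dV = 3500 m/s

3500 m/s


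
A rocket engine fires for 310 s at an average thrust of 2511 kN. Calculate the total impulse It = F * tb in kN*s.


It = 2511 * 310 = 778410 kN*s

778410 kN*s


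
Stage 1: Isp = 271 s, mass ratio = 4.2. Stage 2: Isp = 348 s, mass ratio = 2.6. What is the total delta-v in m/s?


dV1 = 271 * 9.81 * ln(4.2) = 3815.2 m/s
dV2 = 348 * 9.81 * ln(2.6) = 3262.0 m/s
Total dV = 3815.2 + 3262.0 = 7077.2 m/s ~ 7077 m/s

7077 m/s


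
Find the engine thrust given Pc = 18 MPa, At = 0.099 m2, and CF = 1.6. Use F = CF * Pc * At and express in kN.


F = 1.6 * 18e6 * 0.099 = 2.8512e+06 N = 2851.2 kN

2851.2 kN


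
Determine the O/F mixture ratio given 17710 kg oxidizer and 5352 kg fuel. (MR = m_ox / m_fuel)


MR = 17710 / 5352 = 3.31

3.31


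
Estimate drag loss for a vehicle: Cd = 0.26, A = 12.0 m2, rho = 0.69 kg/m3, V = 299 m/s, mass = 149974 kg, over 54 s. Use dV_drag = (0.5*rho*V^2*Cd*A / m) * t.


D = 0.5 * 0.69 * 299^2 * 0.26 * 12.0 = 96231.24 N
a = 96231.24 / 149974 = 0.6417 m/s2
dV = 0.6417 * 54 = 34.6 m/s

34.6 m/s


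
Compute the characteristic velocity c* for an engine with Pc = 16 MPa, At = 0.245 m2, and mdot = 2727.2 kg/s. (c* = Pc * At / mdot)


c* = 16e6 * 0.245 / 2727.2 = 1437 m/s

1437 m/s


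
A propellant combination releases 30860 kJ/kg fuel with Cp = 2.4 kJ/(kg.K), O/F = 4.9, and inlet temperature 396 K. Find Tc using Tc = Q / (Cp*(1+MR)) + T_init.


Tc = 30860 / (2.4 * (1 + 4.9)) + 396 = 2575 K

2575 K


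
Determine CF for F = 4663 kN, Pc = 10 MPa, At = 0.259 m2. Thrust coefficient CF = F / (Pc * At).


CF = 4663000 / (10e6 * 0.259) = 1.8

1.8


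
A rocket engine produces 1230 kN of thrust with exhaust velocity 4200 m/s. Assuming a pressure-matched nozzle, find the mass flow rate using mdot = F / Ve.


mdot = F / Ve = 1230000 / 4200 = 292.9 kg/s

292.9 kg/s


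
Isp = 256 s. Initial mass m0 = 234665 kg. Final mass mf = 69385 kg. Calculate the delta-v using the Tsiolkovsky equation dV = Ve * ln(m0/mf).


Ve = 256 * 9.81 = 2511.36 m/s
dV = 2511.36 * ln(234665/69385) = 3060 m/s

3060 m/s


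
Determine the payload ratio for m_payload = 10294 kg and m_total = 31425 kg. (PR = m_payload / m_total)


PR = 10294 / 31425 = 0.3276

0.3276


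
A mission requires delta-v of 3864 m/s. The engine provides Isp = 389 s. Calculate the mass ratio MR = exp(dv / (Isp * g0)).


Ve = 389 * 9.81 = 3816.09 m/s
MR = exp(3864 / 3816.09) = 2.753

2.753


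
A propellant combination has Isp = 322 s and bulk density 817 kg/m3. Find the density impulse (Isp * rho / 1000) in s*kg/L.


rho*Isp = 322 * 817 / 1000 = 263 s*kg/L

263 s*kg/L


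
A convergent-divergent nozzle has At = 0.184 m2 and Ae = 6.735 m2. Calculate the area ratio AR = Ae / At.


AR = 6.735 / 0.184 = 36.6

36.6


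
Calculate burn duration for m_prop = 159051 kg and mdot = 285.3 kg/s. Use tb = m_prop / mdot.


tb = 159051 / 285.3 = 557.5 s

557.5 s


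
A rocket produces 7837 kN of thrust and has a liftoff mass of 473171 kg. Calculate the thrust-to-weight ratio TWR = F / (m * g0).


TWR = 7837000 / (473171 * 9.81) = 1.69

1.69


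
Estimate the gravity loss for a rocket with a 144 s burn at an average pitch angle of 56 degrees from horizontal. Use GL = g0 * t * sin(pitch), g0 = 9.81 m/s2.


GL = 9.81 * 144 * sin(56 deg) = 1171 m/s

1171 m/s


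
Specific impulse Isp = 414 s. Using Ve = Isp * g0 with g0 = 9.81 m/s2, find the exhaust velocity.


Ve = Isp * g0 = 414 * 9.81 = 4061.3 m/s

4061.3 m/s


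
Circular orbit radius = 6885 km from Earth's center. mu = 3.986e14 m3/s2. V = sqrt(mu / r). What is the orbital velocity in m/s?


V = sqrt(3.986e14 / 6885000) = 7609 m/s

7609 m/s


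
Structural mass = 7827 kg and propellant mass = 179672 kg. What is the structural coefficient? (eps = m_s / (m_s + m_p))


eps = 7827 / (7827 + 179672) = 0.0417

0.0417


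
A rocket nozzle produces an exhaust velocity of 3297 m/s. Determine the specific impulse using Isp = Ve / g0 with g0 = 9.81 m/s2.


Isp = Ve / g0 = 3297 / 9.81 = 336.1 s

336.1 s


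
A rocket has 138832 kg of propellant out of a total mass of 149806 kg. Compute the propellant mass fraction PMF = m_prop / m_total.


PMF = 138832 / 149806 = 0.927

0.927


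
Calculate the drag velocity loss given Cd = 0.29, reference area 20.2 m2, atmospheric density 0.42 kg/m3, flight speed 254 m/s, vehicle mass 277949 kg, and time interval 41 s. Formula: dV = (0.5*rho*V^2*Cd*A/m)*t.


D = 0.5 * 0.42 * 254^2 * 0.29 * 20.2 = 79366.29 N
a = 79366.29 / 277949 = 0.2855 m/s2
dV = 0.2855 * 41 = 11.7 m/s

11.7 m/s


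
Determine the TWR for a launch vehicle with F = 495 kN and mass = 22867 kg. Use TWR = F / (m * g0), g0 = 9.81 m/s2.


TWR = 495000 / (22867 * 9.81) = 2.21

2.21


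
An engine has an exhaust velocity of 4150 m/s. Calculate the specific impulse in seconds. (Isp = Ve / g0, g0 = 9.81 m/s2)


Isp = Ve / g0 = 4150 / 9.81 = 423.0 s

423.0 s


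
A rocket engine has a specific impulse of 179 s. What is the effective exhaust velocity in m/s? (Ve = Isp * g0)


Ve = Isp * g0 = 179 * 9.81 = 1756.0 m/s

1756.0 m/s


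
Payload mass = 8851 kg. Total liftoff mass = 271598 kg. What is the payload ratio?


PR = 8851 / 271598 = 0.0326

0.0326


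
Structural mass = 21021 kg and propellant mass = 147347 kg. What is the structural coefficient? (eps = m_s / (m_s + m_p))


eps = 21021 / (21021 + 147347) = 0.1249

0.1249


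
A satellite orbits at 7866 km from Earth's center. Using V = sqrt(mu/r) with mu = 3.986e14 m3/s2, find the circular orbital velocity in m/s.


V = sqrt(3.986e14 / 7866000) = 7119 m/s

7119 m/s


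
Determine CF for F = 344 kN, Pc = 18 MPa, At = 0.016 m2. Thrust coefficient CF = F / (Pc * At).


CF = 344000 / (18e6 * 0.016) = 1.19

1.19


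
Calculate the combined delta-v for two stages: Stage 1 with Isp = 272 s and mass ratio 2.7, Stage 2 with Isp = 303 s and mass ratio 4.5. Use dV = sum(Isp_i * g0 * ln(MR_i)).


dV1 = 272 * 9.81 * ln(2.7) = 2650.3 m/s
dV2 = 303 * 9.81 * ln(4.5) = 4470.8 m/s
Total dV = 2650.3 + 4470.8 = 7121.1 m/s ~ 7121 m/s

7121 m/s


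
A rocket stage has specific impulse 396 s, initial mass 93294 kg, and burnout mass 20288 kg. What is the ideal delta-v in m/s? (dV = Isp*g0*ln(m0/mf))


Ve = 396 * 9.81 = 3884.76 m/s
dV = 3884.76 * ln(93294/20288) = 5927 m/s

5927 m/s


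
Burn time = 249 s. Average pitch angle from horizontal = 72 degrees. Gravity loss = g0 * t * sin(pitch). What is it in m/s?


GL = 9.81 * 249 * sin(72 deg) = 2323 m/s

2323 m/s


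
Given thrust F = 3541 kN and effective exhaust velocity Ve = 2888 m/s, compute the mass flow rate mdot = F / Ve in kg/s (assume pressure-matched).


mdot = F / Ve = 3541000 / 2888 = 1226.1 kg/s

1226.1 kg/s


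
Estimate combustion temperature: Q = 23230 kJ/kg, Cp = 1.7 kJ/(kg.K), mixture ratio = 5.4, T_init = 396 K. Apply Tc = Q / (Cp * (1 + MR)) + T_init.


Tc = 23230 / (1.7 * (1 + 5.4)) + 396 = 2531 K

2531 K


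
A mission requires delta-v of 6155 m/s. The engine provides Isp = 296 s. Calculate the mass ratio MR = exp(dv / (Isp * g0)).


Ve = 296 * 9.81 = 2903.76 m/s
MR = exp(6155 / 2903.76) = 8.328

8.328


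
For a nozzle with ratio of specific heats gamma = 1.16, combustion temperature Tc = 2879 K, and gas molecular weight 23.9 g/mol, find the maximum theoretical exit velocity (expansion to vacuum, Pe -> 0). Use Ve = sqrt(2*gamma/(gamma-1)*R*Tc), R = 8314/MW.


R = 8314 / 23.9 = 347.87 J/(kg.K)
Ve = sqrt(2 * 1.16 / (1.16 - 1) * 347.87 * 2879) = 3811 m/s

3811 m/s


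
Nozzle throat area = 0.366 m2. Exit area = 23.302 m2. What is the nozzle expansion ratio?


AR = 23.302 / 0.366 = 63.7

63.7


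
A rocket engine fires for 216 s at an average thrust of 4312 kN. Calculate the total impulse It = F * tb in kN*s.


It = 4312 * 216 = 931392 kN*s

931392 kN*s


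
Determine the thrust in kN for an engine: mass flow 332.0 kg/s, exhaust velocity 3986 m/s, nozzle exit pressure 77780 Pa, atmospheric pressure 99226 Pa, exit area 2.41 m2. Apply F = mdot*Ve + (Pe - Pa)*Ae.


F = 332.0 * 3986 + (77780 - 99226) * 2.41 = 1.2717e+06 N = 1271.7 kN

1271.7 kN


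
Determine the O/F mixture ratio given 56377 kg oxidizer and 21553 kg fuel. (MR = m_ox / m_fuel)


MR = 56377 / 21553 = 2.62

2.62


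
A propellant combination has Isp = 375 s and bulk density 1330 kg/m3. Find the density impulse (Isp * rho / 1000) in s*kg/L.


rho*Isp = 375 * 1330 / 1000 = 499 s*kg/L

499 s*kg/L


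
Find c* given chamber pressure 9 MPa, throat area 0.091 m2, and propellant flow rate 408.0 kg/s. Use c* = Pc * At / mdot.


c* = 9e6 * 0.091 / 408.0 = 2007 m/s

2007 m/s


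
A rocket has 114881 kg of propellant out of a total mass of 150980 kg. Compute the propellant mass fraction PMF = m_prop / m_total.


PMF = 114881 / 150980 = 0.761

0.761


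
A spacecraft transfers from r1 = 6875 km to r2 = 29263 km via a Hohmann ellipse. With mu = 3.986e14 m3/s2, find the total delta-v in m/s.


V1 = sqrt(mu/r1) = 7614.34 m/s
dV1 = V1*(sqrt(2*r2/(r1+r2)) - 1) = 2075.68 m/s
V2 = sqrt(mu/r2) = 3690.7 m/s
dV2 = V2*(1 - sqrt(2*r1/(r1+r2))) = 1414.15 m/s
Total dV = 3490 m/s

3490 m/s


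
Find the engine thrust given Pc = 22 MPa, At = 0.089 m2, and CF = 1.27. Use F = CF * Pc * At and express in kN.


F = 1.27 * 22e6 * 0.089 = 2.4867e+06 N = 2486.7 kN

2486.7 kN


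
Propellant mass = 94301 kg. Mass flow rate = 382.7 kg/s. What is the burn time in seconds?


tb = 94301 / 382.7 = 246.4 s

246.4 s


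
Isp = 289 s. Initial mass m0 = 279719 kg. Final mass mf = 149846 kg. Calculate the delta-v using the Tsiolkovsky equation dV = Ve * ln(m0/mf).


Ve = 289 * 9.81 = 2835.09 m/s
dV = 2835.09 * ln(279719/149846) = 1770 m/s

1770 m/s


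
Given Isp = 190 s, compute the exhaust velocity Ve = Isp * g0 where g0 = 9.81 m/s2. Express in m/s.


Ve = Isp * g0 = 190 * 9.81 = 1863.9 m/s

1863.9 m/s


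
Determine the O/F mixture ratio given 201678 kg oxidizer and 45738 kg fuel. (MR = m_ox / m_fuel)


MR = 201678 / 45738 = 4.41

4.41


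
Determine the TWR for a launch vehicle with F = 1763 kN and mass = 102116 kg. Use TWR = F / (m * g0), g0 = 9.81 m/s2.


TWR = 1763000 / (102116 * 9.81) = 1.76

1.76


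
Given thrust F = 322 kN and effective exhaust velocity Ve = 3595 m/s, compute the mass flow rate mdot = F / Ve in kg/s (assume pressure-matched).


mdot = F / Ve = 322000 / 3595 = 89.6 kg/s

89.6 kg/s


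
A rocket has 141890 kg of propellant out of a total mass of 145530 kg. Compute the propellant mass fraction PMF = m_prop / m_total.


PMF = 141890 / 145530 = 0.975

0.975


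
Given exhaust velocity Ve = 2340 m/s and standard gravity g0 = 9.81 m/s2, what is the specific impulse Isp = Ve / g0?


Isp = Ve / g0 = 2340 / 9.81 = 238.5 s

238.5 s


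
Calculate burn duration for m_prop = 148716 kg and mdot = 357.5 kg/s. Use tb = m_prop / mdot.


tb = 148716 / 357.5 = 416.0 s

416.0 s


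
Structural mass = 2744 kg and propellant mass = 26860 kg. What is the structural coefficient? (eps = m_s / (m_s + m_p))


eps = 2744 / (2744 + 26860) = 0.0927

0.0927


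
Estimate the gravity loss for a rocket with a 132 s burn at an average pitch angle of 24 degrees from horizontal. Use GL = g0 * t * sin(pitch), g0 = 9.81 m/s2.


GL = 9.81 * 132 * sin(24 deg) = 527 m/s

527 m/s


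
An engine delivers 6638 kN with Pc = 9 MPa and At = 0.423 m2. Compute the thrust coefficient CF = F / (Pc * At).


CF = 6638000 / (9e6 * 0.423) = 1.74

1.74


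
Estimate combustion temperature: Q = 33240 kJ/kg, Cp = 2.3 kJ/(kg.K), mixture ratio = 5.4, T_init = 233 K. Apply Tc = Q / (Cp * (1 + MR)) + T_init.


Tc = 33240 / (2.3 * (1 + 5.4)) + 233 = 2491 K

2491 K


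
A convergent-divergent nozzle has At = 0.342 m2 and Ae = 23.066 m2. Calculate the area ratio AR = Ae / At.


AR = 23.066 / 0.342 = 67.4

67.4


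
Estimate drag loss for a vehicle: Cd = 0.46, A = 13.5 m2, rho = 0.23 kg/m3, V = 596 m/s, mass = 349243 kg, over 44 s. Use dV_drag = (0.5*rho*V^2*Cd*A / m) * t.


D = 0.5 * 0.23 * 596^2 * 0.46 * 13.5 = 253677.51 N
a = 253677.51 / 349243 = 0.7264 m/s2
dV = 0.7264 * 44 = 32.0 m/s

32.0 m/s


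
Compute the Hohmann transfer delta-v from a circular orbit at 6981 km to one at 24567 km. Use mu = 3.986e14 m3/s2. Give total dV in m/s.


V1 = sqrt(mu/r1) = 7556.31 m/s
dV1 = V1*(sqrt(2*r2/(r1+r2)) - 1) = 1873.76 m/s
V2 = sqrt(mu/r2) = 4028.03 m/s
dV2 = V2*(1 - sqrt(2*r1/(r1+r2))) = 1348.36 m/s
Total dV = 3222 m/s

3222 m/s


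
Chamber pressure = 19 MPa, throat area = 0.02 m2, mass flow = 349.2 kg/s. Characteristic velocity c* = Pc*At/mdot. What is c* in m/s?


c* = 19e6 * 0.02 / 349.2 = 1088 m/s

1088 m/s


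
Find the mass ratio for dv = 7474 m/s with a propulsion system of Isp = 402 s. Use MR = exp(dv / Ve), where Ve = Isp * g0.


Ve = 402 * 9.81 = 3943.62 m/s
MR = exp(7474 / 3943.62) = 6.654

6.654


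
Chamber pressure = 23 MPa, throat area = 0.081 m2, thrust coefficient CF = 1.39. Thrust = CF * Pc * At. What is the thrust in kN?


F = 1.39 * 23e6 * 0.081 = 2.5896e+06 N = 2589.6 kN

2589.6 kN


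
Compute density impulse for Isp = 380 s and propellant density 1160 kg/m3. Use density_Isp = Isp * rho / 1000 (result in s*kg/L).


rho*Isp = 380 * 1160 / 1000 = 441 s*kg/L

441 s*kg/L


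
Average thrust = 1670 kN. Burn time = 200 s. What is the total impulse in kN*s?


It = 1670 * 200 = 334000 kN*s

334000 kN*s


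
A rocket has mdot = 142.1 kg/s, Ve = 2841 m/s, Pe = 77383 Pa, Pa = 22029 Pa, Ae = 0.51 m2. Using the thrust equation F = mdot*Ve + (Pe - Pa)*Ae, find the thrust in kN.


F = 142.1 * 2841 + (77383 - 22029) * 0.51 = 431937.0 N = 431.9 kN

431.9 kN


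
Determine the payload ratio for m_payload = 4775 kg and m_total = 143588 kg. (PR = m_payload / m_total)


PR = 4775 / 143588 = 0.0333

0.0333


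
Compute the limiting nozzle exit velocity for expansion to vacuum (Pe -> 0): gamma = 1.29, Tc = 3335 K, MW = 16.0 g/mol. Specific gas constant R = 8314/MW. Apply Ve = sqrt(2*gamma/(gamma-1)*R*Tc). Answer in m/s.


R = 8314 / 16.0 = 519.62 J/(kg.K)
Ve = sqrt(2 * 1.29 / (1.29 - 1) * 519.62 * 3335) = 3926 m/s

3926 m/s


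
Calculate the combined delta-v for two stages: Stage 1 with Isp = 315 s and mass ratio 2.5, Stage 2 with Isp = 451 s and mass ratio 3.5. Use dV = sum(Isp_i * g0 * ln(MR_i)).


dV1 = 315 * 9.81 * ln(2.5) = 2831.5 m/s
dV2 = 451 * 9.81 * ln(3.5) = 5542.6 m/s
Total dV = 2831.5 + 5542.6 = 8374.1 m/s ~ 8374 m/s

8374 m/s


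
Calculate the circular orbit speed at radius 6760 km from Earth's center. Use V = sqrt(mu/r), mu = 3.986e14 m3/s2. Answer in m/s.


V = sqrt(3.986e14 / 6760000) = 7679 m/s

7679 m/s


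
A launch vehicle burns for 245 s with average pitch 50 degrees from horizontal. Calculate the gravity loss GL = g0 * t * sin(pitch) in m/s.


GL = 9.81 * 245 * sin(50 deg) = 1841 m/s

1841 m/s


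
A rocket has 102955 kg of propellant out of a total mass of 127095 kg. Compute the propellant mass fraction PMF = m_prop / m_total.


PMF = 102955 / 127095 = 0.81

0.81


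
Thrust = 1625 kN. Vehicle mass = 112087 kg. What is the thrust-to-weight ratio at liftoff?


TWR = 1625000 / (112087 * 9.81) = 1.48

1.48


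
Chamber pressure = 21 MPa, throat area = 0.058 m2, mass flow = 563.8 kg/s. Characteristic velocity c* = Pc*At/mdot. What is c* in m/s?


c* = 21e6 * 0.058 / 563.8 = 2160 m/s

2160 m/s


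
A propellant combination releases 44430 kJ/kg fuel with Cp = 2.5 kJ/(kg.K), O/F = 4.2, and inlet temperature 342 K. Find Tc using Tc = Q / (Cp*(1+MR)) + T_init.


Tc = 44430 / (2.5 * (1 + 4.2)) + 342 = 3760 K

3760 K


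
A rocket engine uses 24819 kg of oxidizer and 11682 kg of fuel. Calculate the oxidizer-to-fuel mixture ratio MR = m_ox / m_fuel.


MR = 24819 / 11682 = 2.12

2.12


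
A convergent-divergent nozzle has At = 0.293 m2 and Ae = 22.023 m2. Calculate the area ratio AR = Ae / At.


AR = 22.023 / 0.293 = 75.2

75.2


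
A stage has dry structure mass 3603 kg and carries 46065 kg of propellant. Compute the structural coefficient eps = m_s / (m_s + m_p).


eps = 3603 / (3603 + 46065) = 0.0725

0.0725


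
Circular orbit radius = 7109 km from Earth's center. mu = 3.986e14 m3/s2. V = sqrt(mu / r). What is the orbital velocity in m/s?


V = sqrt(3.986e14 / 7109000) = 7488 m/s

7488 m/s


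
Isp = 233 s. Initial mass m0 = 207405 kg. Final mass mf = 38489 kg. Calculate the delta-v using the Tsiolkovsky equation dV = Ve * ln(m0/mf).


Ve = 233 * 9.81 = 2285.73 m/s
dV = 2285.73 * ln(207405/38489) = 3850 m/s

3850 m/s


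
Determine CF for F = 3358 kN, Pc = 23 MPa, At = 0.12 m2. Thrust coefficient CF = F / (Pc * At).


CF = 3358000 / (23e6 * 0.12) = 1.22

1.22


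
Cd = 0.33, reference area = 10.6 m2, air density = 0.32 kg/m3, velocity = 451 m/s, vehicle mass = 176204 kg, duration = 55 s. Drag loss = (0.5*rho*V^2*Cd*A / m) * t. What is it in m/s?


D = 0.5 * 0.32 * 451^2 * 0.33 * 10.6 = 113839.47 N
a = 113839.47 / 176204 = 0.6461 m/s2
dV = 0.6461 * 55 = 35.5 m/s

35.5 m/s


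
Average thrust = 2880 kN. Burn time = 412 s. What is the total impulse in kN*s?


It = 2880 * 412 = 1186560 kN*s

1186560 kN*s


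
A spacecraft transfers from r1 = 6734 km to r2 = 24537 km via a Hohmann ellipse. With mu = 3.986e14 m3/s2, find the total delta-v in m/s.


V1 = sqrt(mu/r1) = 7693.64 m/s
dV1 = V1*(sqrt(2*r2/(r1+r2)) - 1) = 1944.36 m/s
V2 = sqrt(mu/r2) = 4030.49 m/s
dV2 = V2*(1 - sqrt(2*r1/(r1+r2))) = 1385.41 m/s
Total dV = 3330 m/s

3330 m/s


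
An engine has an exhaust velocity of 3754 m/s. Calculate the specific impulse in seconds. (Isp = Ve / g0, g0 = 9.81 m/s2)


Isp = Ve / g0 = 3754 / 9.81 = 382.7 s

382.7 s


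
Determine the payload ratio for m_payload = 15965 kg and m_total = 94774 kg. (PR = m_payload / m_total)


PR = 15965 / 94774 = 0.1685

0.1685


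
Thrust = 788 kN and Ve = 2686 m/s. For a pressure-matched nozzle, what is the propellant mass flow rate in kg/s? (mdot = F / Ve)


mdot = F / Ve = 788000 / 2686 = 293.4 kg/s

293.4 kg/s


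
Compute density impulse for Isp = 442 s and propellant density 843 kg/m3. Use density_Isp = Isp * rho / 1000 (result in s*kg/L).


rho*Isp = 442 * 843 / 1000 = 373 s*kg/L

373 s*kg/L


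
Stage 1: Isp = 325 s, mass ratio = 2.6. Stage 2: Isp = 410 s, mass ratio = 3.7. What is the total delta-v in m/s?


dV1 = 325 * 9.81 * ln(2.6) = 3046.4 m/s
dV2 = 410 * 9.81 * ln(3.7) = 5262.2 m/s
Total dV = 3046.4 + 5262.2 = 8308.6 m/s ~ 8309 m/s

8309 m/s


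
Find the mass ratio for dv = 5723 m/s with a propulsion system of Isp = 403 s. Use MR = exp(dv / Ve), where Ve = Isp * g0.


Ve = 403 * 9.81 = 3953.43 m/s
MR = exp(5723 / 3953.43) = 4.253

4.253


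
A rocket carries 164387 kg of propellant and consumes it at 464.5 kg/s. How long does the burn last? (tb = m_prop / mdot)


tb = 164387 / 464.5 = 353.9 s

353.9 s


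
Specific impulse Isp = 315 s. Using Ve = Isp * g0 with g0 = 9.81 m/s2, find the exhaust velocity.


Ve = Isp * g0 = 315 * 9.81 = 3090.2 m/s

3090.2 m/s


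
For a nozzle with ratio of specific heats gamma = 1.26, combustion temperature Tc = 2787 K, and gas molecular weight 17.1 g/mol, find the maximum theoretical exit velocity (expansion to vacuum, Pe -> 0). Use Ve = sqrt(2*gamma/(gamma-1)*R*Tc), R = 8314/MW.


R = 8314 / 17.1 = 486.2 J/(kg.K)
Ve = sqrt(2 * 1.26 / (1.26 - 1) * 486.2 * 2787) = 3624 m/s

3624 m/s


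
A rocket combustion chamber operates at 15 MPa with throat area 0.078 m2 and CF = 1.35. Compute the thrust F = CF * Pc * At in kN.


F = 1.35 * 15e6 * 0.078 = 1.5795e+06 N = 1579.5 kN

1579.5 kN


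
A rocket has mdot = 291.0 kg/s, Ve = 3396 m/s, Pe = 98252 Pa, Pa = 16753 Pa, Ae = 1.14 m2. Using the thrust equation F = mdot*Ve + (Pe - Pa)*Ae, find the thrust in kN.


F = 291.0 * 3396 + (98252 - 16753) * 1.14 = 1.0811e+06 N = 1081.1 kN

1081.1 kN


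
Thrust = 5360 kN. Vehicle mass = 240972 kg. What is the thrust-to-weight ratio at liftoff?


TWR = 5360000 / (240972 * 9.81) = 2.27

2.27


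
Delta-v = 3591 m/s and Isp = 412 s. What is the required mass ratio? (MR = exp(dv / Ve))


Ve = 412 * 9.81 = 4041.72 m/s
MR = exp(3591 / 4041.72) = 2.431

2.431


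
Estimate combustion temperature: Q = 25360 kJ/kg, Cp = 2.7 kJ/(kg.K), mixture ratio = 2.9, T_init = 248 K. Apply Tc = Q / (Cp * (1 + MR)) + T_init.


Tc = 25360 / (2.7 * (1 + 2.9)) + 248 = 2656 K

2656 K


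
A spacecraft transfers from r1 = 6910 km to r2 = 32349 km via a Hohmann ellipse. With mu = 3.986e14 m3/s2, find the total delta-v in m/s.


V1 = sqrt(mu/r1) = 7595.03 m/s
dV1 = V1*(sqrt(2*r2/(r1+r2)) - 1) = 2154.99 m/s
V2 = sqrt(mu/r2) = 3510.25 m/s
dV2 = V2*(1 - sqrt(2*r1/(r1+r2))) = 1427.57 m/s
Total dV = 3583 m/s

3583 m/s


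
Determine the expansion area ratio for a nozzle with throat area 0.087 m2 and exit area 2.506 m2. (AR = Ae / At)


AR = 2.506 / 0.087 = 28.8

28.8


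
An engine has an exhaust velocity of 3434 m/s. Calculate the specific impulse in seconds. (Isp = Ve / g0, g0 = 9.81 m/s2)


Isp = Ve / g0 = 3434 / 9.81 = 350.1 s

350.1 s


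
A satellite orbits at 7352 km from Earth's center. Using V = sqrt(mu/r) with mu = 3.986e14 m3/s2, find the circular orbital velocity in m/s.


V = sqrt(3.986e14 / 7352000) = 7363 m/s

7363 m/s


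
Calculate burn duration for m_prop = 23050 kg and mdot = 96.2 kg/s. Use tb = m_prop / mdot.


tb = 23050 / 96.2 = 239.6 s

239.6 s


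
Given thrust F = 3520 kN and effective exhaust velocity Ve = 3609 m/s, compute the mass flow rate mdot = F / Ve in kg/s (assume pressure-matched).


mdot = F / Ve = 3520000 / 3609 = 975.3 kg/s

975.3 kg/s


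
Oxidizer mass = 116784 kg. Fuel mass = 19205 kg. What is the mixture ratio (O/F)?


MR = 116784 / 19205 = 6.08

6.08


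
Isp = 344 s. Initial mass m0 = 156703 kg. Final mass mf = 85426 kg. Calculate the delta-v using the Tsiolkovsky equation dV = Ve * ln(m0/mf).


Ve = 344 * 9.81 = 3374.64 m/s
dV = 3374.64 * ln(156703/85426) = 2047 m/s

2047 m/s


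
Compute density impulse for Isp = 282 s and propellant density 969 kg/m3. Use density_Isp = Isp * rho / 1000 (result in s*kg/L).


rho*Isp = 282 * 969 / 1000 = 273 s*kg/L

273 s*kg/L


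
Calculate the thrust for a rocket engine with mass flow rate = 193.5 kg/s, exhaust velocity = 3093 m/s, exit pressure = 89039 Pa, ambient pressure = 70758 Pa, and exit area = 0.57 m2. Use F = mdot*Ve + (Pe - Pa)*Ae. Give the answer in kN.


F = 193.5 * 3093 + (89039 - 70758) * 0.57 = 608916.0 N = 608.9 kN

608.9 kN


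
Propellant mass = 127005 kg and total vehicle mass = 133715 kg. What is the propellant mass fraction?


PMF = 127005 / 133715 = 0.95

0.95


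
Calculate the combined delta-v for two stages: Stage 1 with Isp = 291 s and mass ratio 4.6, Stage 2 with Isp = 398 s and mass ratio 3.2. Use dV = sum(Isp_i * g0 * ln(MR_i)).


dV1 = 291 * 9.81 * ln(4.6) = 4356.4 m/s
dV2 = 398 * 9.81 * ln(3.2) = 4541.4 m/s
Total dV = 4356.4 + 4541.4 = 8897.8 m/s ~ 8898 m/s

8898 m/s


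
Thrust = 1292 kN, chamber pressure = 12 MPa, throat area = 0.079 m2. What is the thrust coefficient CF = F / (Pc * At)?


CF = 1292000 / (12e6 * 0.079) = 1.36

1.36


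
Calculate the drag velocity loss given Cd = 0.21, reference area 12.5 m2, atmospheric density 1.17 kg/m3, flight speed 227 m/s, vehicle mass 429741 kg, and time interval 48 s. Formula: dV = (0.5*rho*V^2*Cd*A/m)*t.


D = 0.5 * 1.17 * 227^2 * 0.21 * 12.5 = 79129.22 N
a = 79129.22 / 429741 = 0.1841 m/s2
dV = 0.1841 * 48 = 8.8 m/s

8.8 m/s


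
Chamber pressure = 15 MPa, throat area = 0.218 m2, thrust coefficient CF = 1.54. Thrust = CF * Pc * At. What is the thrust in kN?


F = 1.54 * 15e6 * 0.218 = 5.0358e+06 N = 5035.8 kN

5035.8 kN


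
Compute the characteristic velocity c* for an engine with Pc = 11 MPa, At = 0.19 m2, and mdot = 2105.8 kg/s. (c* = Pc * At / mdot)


c* = 11e6 * 0.19 / 2105.8 = 992 m/s

992 m/s


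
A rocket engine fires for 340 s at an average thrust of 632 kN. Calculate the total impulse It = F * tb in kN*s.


It = 632 * 340 = 214880 kN*s

214880 kN*s


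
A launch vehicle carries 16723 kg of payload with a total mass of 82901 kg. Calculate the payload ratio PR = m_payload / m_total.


PR = 16723 / 82901 = 0.2017

0.2017


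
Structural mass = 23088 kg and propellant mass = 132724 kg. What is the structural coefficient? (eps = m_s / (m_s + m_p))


eps = 23088 / (23088 + 132724) = 0.1482

0.1482


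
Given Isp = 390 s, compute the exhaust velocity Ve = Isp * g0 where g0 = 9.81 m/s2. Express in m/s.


Ve = Isp * g0 = 390 * 9.81 = 3825.9 m/s

3825.9 m/s


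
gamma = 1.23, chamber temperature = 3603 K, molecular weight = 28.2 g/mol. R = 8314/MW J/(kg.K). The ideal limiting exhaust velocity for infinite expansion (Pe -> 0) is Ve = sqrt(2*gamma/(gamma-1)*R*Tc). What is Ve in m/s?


R = 8314 / 28.2 = 294.82 J/(kg.K)
Ve = sqrt(2 * 1.23 / (1.23 - 1) * 294.82 * 3603) = 3371 m/s

3371 m/s


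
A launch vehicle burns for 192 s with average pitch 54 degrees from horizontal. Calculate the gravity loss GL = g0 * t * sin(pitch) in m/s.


GL = 9.81 * 192 * sin(54 deg) = 1524 m/s

1524 m/s


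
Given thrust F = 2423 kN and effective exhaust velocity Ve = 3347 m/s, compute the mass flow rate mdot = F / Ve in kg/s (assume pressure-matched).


mdot = F / Ve = 2423000 / 3347 = 723.9 kg/s

723.9 kg/s


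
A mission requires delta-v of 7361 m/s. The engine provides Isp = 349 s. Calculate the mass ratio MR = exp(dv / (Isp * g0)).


Ve = 349 * 9.81 = 3423.69 m/s
MR = exp(7361 / 3423.69) = 8.585

8.585


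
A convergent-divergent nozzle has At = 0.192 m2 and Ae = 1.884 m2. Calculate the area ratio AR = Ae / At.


AR = 1.884 / 0.192 = 9.8

9.8


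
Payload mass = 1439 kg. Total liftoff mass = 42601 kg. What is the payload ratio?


PR = 1439 / 42601 = 0.0338

0.0338


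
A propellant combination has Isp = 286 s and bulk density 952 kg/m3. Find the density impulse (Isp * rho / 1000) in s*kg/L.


rho*Isp = 286 * 952 / 1000 = 272 s*kg/L

272 s*kg/L


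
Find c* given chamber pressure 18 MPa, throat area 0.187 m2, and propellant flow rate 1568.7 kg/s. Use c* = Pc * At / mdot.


c* = 18e6 * 0.187 / 1568.7 = 2146 m/s

2146 m/s


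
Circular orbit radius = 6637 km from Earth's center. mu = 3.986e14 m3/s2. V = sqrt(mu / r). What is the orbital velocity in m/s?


V = sqrt(3.986e14 / 6637000) = 7750 m/s

7750 m/s


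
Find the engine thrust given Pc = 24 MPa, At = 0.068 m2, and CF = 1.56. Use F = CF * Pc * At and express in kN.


F = 1.56 * 24e6 * 0.068 = 2.5459e+06 N = 2545.9 kN

2545.9 kN


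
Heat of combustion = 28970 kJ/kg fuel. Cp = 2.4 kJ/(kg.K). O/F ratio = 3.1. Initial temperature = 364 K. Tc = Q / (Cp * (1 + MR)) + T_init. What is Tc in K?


Tc = 28970 / (2.4 * (1 + 3.1)) + 364 = 3308 K

3308 K


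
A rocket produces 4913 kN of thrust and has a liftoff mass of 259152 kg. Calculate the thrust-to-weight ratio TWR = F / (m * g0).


TWR = 4913000 / (259152 * 9.81) = 1.93

1.93


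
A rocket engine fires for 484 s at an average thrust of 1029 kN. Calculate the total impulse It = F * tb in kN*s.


It = 1029 * 484 = 498036 kN*s

498036 kN*s


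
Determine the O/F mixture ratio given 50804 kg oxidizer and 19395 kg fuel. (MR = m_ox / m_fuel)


MR = 50804 / 19395 = 2.62

2.62


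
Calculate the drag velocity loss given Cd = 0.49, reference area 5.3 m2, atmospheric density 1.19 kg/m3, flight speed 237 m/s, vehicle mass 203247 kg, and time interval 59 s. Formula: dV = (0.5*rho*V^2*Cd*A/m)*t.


D = 0.5 * 1.19 * 237^2 * 0.49 * 5.3 = 86793.18 N
a = 86793.18 / 203247 = 0.427 m/s2
dV = 0.427 * 59 = 25.2 m/s

25.2 m/s


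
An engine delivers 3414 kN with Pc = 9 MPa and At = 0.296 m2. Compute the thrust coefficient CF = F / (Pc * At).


CF = 3414000 / (9e6 * 0.296) = 1.28

1.28


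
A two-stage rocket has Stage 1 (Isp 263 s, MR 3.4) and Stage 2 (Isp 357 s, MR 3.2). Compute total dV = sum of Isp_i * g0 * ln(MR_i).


dV1 = 263 * 9.81 * ln(3.4) = 3157.4 m/s
dV2 = 357 * 9.81 * ln(3.2) = 4073.6 m/s
Total dV = 3157.4 + 4073.6 = 7231.0 m/s ~ 7231 m/s

7231 m/s


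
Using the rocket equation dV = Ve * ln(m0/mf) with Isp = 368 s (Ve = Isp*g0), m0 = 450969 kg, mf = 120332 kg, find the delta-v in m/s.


Ve = 368 * 9.81 = 3610.08 m/s
dV = 3610.08 * ln(450969/120332) = 4769 m/s

4769 m/s


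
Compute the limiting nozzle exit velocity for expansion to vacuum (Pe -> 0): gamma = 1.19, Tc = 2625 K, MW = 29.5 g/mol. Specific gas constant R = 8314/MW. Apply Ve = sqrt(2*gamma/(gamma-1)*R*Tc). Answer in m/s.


R = 8314 / 29.5 = 281.83 J/(kg.K)
Ve = sqrt(2 * 1.19 / (1.19 - 1) * 281.83 * 2625) = 3044 m/s

3044 m/s


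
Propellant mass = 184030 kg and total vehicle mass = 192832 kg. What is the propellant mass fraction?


PMF = 184030 / 192832 = 0.954

0.954


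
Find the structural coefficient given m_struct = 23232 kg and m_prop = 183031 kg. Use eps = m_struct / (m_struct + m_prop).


eps = 23232 / (23232 + 183031) = 0.1126

0.1126


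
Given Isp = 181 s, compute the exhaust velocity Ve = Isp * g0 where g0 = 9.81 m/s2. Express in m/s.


Ve = Isp * g0 = 181 * 9.81 = 1775.6 m/s

1775.6 m/s


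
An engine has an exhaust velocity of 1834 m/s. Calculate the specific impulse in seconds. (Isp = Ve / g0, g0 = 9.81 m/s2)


Isp = Ve / g0 = 1834 / 9.81 = 187.0 s

187.0 s


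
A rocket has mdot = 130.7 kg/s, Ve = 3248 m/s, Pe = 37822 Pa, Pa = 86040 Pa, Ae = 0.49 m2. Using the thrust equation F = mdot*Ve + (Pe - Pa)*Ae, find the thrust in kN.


F = 130.7 * 3248 + (37822 - 86040) * 0.49 = 400887.0 N = 400.9 kN

400.9 kN


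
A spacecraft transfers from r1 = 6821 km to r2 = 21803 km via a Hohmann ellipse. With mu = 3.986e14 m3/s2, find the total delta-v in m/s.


V1 = sqrt(mu/r1) = 7644.42 m/s
dV1 = V1*(sqrt(2*r2/(r1+r2)) - 1) = 1790.81 m/s
V2 = sqrt(mu/r2) = 4275.73 m/s
dV2 = V2*(1 - sqrt(2*r1/(r1+r2))) = 1323.95 m/s
Total dV = 3115 m/s

3115 m/s


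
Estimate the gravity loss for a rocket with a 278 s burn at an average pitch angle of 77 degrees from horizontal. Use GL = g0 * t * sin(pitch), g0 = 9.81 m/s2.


GL = 9.81 * 278 * sin(77 deg) = 2657 m/s

2657 m/s


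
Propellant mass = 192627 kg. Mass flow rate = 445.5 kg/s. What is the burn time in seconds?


tb = 192627 / 445.5 = 432.4 s

432.4 s


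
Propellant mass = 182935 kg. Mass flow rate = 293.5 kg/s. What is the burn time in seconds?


tb = 182935 / 293.5 = 623.3 s

623.3 s


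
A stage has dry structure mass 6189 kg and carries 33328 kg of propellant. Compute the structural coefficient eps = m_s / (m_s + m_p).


eps = 6189 / (6189 + 33328) = 0.1566

0.1566


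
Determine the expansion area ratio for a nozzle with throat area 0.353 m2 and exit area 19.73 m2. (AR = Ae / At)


AR = 19.73 / 0.353 = 55.9

55.9


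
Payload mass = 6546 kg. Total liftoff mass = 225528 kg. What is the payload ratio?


PR = 6546 / 225528 = 0.029

0.029


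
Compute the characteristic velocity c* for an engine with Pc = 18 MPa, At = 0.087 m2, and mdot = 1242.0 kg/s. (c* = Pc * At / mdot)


c* = 18e6 * 0.087 / 1242.0 = 1261 m/s

1261 m/s
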